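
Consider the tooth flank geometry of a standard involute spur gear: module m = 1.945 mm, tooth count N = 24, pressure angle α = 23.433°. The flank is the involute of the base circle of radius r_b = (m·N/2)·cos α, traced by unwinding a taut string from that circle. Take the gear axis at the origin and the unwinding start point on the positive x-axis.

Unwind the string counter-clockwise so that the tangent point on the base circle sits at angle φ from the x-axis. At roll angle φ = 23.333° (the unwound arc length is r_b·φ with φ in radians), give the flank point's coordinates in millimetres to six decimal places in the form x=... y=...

pitch radius r_p = m·N/2 = 1.945·24/2 = 23.340000
base radius r_b = r_p·cos α = 23.340000·cos 23.433° = 21.415051
roll angle φ = 23.333° = 0.40723767 rad
x = r_b·(cos φ + φ·sin φ) = 21.415051·(0.91821841 + 0.40723767·0.39607442) = 23.117865
y = r_b·(sin φ − φ·cos φ) = 21.415051·(0.39607442 − 0.40723767·0.91821841) = 0.474157

x=23.117865 y=0.474157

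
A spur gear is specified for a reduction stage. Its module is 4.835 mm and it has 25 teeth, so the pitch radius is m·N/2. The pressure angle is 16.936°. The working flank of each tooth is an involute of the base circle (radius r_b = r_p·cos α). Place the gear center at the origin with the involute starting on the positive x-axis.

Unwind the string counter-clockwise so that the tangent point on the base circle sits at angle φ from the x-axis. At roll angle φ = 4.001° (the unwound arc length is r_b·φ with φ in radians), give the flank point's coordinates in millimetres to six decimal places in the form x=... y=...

x=57.957164 y=0.006559

pitch radius r_p = m·N/2 = 4.835·25/2 = 60.437500
base radius r_b = r_p·cos α = 60.437500·cos 16.936° = 57.816370
roll angle φ = 4.001° = 0.06983062 rad
x = r_b·(cos φ + φ·sin φ) = 57.816370·(0.99756283 + 0.06983062·0.06977388) = 57.957164
y = r_b·(sin φ − φ·cos φ) = 57.816370·(0.06977388 − 0.06983062·0.99756283) = 0.006559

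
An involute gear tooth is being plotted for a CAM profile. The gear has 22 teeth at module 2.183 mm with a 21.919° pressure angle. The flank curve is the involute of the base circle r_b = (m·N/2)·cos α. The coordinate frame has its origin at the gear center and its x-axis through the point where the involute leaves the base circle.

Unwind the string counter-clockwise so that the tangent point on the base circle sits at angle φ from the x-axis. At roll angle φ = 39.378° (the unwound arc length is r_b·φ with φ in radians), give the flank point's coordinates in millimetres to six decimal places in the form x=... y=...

x=26.933269 y=2.298674

pitch radius r_p = m·N/2 = 2.183·22/2 = 24.013000
base radius r_b = r_p·cos α = 24.013000·cos 21.919° = 22.277161
roll angle φ = 39.378° = 0.68727575 rad
x = r_b·(cos φ + φ·sin φ) = 22.277161·(0.77297724 + 0.68727575·0.63443376) = 26.933269
y = r_b·(sin φ − φ·cos φ) = 22.277161·(0.63443376 − 0.68727575·0.77297724) = 2.298674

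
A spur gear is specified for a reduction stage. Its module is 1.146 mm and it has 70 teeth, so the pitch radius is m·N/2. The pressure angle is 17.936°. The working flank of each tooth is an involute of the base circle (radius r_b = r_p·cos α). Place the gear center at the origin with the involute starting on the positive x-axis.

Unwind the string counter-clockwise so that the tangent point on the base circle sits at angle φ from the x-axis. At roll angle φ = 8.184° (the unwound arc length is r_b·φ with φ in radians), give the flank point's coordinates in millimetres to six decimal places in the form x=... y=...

pitch radius r_p = m·N/2 = 1.146·70/2 = 40.110000
base radius r_b = r_p·cos α = 40.110000·cos 17.936° = 38.160698
roll angle φ = 8.184° = 0.14283775 rad
x = r_b·(cos φ + φ·sin φ) = 38.160698·(0.98981602 + 0.14283775·0.14235253) = 38.548004
y = r_b·(sin φ − φ·cos φ) = 38.160698·(0.14235253 − 0.14283775·0.98981602) = 0.036995

x=38.548004 y=0.036995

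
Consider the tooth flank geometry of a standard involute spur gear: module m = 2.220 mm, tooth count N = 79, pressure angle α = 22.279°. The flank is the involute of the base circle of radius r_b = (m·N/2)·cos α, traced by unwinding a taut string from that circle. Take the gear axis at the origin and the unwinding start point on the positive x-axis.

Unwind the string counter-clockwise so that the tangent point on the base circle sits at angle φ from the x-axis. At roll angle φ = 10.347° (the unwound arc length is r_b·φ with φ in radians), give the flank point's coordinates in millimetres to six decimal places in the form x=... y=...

x=82.456212 y=0.158779

pitch radius r_p = m·N/2 = 2.220·79/2 = 87.690000
base radius r_b = r_p·cos α = 87.690000·cos 22.279° = 81.143831
roll angle φ = 10.347° = 0.18058922 rad
x = r_b·(cos φ + φ·sin φ) = 81.143831·(0.98373803 + 0.18058922·0.17960924) = 82.456212
y = r_b·(sin φ − φ·cos φ) = 81.143831·(0.17960924 − 0.18058922·0.98373803) = 0.158779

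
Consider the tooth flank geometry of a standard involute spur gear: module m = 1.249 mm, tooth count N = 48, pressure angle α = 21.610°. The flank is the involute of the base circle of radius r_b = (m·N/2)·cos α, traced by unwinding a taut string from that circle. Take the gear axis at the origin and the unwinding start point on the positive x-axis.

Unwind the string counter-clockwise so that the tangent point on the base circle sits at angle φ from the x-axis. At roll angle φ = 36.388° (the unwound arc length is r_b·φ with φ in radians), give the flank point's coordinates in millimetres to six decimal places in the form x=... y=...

x=32.935247 y=2.285013

pitch radius r_p = m·N/2 = 1.249·48/2 = 29.976000
base radius r_b = r_p·cos α = 29.976000·cos 21.610° = 27.869054
roll angle φ = 36.388° = 0.63509041 rad
x = r_b·(cos φ + φ·sin φ) = 27.869054·(0.80501807 + 0.63509041·0.59325030) = 32.935247
y = r_b·(sin φ − φ·cos φ) = 27.869054·(0.59325030 − 0.63509041·0.80501807) = 2.285013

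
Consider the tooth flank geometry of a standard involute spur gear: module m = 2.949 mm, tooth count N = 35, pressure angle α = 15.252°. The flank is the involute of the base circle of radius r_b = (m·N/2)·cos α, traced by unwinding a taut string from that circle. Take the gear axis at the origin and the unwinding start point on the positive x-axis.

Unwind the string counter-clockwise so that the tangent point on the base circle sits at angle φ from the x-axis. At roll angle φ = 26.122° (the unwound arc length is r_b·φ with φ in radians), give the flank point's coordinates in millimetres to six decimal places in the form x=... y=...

pitch radius r_p = m·N/2 = 2.949·35/2 = 51.607500
base radius r_b = r_p·cos α = 51.607500·cos 15.252° = 49.789788
roll angle φ = 26.122° = 0.45591491 rad
x = r_b·(cos φ + φ·sin φ) = 49.789788·(0.89785859 + 0.45591491·0.44028396) = 54.698593
y = r_b·(sin φ − φ·cos φ) = 49.789788·(0.44028396 − 0.45591491·0.89785859) = 1.540339

x=54.698593 y=1.540339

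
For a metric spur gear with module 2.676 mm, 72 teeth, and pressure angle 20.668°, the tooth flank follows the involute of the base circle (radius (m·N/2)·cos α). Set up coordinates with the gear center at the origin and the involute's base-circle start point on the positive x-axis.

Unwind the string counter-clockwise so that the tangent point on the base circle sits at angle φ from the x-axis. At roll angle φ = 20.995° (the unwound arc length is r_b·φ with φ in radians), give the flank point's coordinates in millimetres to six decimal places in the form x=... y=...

pitch radius r_p = m·N/2 = 2.676·72/2 = 96.336000
base radius r_b = r_p·cos α = 96.336000·cos 20.668° = 90.135941
roll angle φ = 20.995° = 0.36643188 rad
x = r_b·(cos φ + φ·sin φ) = 90.135941·(0.93361170 + 0.36643188·0.35828648) = 95.985698
y = r_b·(sin φ − φ·cos φ) = 90.135941·(0.35828648 − 0.36643188·0.93361170) = 1.458525

x=95.985698 y=1.458525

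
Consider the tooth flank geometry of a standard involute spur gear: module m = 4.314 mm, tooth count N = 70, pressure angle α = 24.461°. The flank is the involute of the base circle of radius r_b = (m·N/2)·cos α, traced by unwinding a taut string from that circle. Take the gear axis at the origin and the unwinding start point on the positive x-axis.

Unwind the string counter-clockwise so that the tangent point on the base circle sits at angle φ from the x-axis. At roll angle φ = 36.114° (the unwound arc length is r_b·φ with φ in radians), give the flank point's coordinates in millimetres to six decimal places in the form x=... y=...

x=162.086480 y=11.022756

pitch radius r_p = m·N/2 = 4.314·70/2 = 150.990000
base radius r_b = r_p·cos α = 150.990000·cos 24.461° = 137.437641
roll angle φ = 36.114° = 0.63030821 rad
x = r_b·(cos φ + φ·sin φ) = 137.437641·(0.80784589 + 0.63030821·0.58939377) = 162.086480
y = r_b·(sin φ − φ·cos φ) = 137.437641·(0.58939377 − 0.63030821·0.80784589) = 11.022756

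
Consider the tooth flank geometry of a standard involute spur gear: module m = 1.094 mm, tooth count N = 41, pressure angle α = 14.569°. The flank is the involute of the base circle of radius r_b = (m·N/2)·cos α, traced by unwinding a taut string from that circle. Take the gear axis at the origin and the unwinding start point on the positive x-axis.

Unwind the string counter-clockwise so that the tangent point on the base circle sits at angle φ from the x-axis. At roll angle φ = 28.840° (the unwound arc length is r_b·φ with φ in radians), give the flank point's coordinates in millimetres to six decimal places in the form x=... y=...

x=24.283878 y=0.899560

pitch radius r_p = m·N/2 = 1.094·41/2 = 22.427000
base radius r_b = r_p·cos α = 22.427000·cos 14.569° = 21.705869
roll angle φ = 28.840° = 0.50335296 rad
x = r_b·(cos φ + φ·sin φ) = 21.705869·(0.87597014 + 0.50335296·0.48236533) = 24.283878
y = r_b·(sin φ − φ·cos φ) = 21.705869·(0.48236533 − 0.50335296·0.87597014) = 0.899560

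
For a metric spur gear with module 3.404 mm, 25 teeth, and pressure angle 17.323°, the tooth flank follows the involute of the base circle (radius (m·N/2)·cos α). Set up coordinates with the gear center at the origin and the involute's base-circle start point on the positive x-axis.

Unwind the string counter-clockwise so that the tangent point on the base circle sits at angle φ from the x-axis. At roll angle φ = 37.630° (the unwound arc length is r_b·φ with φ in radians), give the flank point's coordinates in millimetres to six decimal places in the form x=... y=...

x=48.458263 y=3.672852

pitch radius r_p = m·N/2 = 3.404·25/2 = 42.550000
base radius r_b = r_p·cos α = 42.550000·cos 17.323° = 40.619989
roll angle φ = 37.630° = 0.65676740 rad
x = r_b·(cos φ + φ·sin φ) = 40.619989·(0.79197006 + 0.65676740·0.61055992) = 48.458263
y = r_b·(sin φ − φ·cos φ) = 40.619989·(0.61055992 − 0.65676740·0.79197006) = 3.672852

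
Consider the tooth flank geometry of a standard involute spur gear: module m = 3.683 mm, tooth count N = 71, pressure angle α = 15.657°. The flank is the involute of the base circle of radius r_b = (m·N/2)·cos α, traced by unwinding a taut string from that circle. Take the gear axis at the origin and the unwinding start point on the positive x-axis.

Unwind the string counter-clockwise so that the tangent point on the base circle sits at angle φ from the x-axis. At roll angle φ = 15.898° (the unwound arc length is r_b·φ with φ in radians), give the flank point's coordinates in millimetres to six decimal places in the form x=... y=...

pitch radius r_p = m·N/2 = 3.683·71/2 = 130.746500
base radius r_b = r_p·cos α = 130.746500·cos 15.657° = 125.895093
roll angle φ = 15.898° = 0.27747244 rad
x = r_b·(cos φ + φ·sin φ) = 125.895093·(0.96175087 + 0.27747244·0.27392565) = 130.648601
y = r_b·(sin φ − φ·cos φ) = 125.895093·(0.27392565 − 0.27747244·0.96175087) = 0.889610

x=130.648601 y=0.889610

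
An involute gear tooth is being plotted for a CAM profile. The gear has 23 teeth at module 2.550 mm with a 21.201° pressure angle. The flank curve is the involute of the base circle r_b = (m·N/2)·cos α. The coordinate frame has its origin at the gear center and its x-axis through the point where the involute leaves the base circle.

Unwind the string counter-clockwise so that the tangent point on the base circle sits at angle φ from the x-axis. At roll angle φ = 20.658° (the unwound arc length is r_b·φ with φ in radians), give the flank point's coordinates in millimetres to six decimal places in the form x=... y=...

x=29.059937 y=0.421620

pitch radius r_p = m·N/2 = 2.550·23/2 = 29.325000
base radius r_b = r_p·cos α = 29.325000·cos 21.201° = 27.340210
roll angle φ = 20.658° = 0.36055012 rad
x = r_b·(cos φ + φ·sin φ) = 27.340210·(0.93570289 + 0.36055012·0.35278903) = 29.059937
y = r_b·(sin φ − φ·cos φ) = 27.340210·(0.35278903 − 0.36055012·0.93570289) = 0.421620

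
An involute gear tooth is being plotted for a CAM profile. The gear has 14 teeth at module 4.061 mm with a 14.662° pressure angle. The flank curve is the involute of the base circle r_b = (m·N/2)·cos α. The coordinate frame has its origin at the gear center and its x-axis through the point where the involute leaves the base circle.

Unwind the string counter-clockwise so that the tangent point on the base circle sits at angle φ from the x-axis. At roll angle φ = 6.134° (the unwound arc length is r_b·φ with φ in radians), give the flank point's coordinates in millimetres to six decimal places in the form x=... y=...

pitch radius r_p = m·N/2 = 4.061·14/2 = 28.427000
base radius r_b = r_p·cos α = 28.427000·cos 14.662° = 27.501299
roll angle φ = 6.134° = 0.10705850 rad
x = r_b·(cos φ + φ·sin φ) = 27.501299·(0.99427471 + 0.10705850·0.10685410) = 27.658451
y = r_b·(sin φ − φ·cos φ) = 27.501299·(0.10685410 − 0.10705850·0.99427471) = 0.011236

x=27.658451 y=0.011236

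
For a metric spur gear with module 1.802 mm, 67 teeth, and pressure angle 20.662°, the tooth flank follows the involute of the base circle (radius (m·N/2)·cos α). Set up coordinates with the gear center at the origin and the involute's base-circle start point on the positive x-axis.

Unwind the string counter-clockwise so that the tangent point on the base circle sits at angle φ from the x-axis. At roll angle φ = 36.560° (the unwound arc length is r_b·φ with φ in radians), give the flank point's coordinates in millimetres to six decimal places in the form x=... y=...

pitch radius r_p = m·N/2 = 1.802·67/2 = 60.367000
base radius r_b = r_p·cos α = 60.367000·cos 20.662° = 56.484089
roll angle φ = 36.560° = 0.63809237 rad
x = r_b·(cos φ + φ·sin φ) = 56.484089·(0.80323352 + 0.63809237·0.59566426) = 66.838885
y = r_b·(sin φ − φ·cos φ) = 56.484089·(0.59566426 − 0.63809237·0.80323352) = 4.695357

x=66.838885 y=4.695357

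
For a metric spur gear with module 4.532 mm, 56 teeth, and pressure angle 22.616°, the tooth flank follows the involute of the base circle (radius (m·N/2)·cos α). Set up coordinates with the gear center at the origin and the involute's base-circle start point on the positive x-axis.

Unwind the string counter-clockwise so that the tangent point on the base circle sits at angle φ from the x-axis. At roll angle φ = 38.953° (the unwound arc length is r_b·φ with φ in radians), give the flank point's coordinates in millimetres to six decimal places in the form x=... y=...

pitch radius r_p = m·N/2 = 4.532·56/2 = 126.896000
base radius r_b = r_p·cos α = 126.896000·cos 22.616° = 117.138061
roll angle φ = 38.953° = 0.67985810 rad
x = r_b·(cos φ + φ·sin φ) = 117.138061·(0.77766193 + 0.67985810·0.62868268) = 141.160378
y = r_b·(sin φ − φ·cos φ) = 117.138061·(0.62868268 − 0.67985810·0.77766193) = 11.711805

x=141.160378 y=11.711805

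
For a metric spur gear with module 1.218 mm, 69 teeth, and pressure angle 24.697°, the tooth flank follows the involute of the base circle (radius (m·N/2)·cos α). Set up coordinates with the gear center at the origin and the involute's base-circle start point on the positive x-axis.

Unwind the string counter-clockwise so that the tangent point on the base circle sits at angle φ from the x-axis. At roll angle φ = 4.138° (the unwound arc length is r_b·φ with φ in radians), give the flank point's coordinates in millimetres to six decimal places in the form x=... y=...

pitch radius r_p = m·N/2 = 1.218·69/2 = 42.021000
base radius r_b = r_p·cos α = 42.021000·cos 24.697° = 38.177341
roll angle φ = 4.138° = 0.07222172 rad
x = r_b·(cos φ + φ·sin φ) = 38.177341·(0.99739314 + 0.07222172·0.07215896) = 38.276778
y = r_b·(sin φ − φ·cos φ) = 38.177341·(0.07215896 − 0.07222172·0.99739314) = 0.004791

x=38.276778 y=0.004791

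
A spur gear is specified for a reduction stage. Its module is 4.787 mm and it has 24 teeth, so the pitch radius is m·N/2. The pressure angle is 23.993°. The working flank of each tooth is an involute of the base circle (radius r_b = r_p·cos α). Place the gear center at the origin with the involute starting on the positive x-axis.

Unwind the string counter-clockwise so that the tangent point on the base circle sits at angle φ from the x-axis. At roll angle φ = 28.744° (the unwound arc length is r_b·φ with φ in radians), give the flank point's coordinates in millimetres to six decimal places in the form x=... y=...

x=58.674959 y=2.153679

pitch radius r_p = m·N/2 = 4.787·24/2 = 57.444000
base radius r_b = r_p·cos α = 57.444000·cos 23.993° = 52.480559
roll angle φ = 28.744° = 0.50167744 rad
x = r_b·(cos φ + φ·sin φ) = 52.480559·(0.87677712 + 0.50167744·0.48089696) = 58.674959
y = r_b·(sin φ − φ·cos φ) = 52.480559·(0.48089696 − 0.50167744·0.87677712) = 2.153679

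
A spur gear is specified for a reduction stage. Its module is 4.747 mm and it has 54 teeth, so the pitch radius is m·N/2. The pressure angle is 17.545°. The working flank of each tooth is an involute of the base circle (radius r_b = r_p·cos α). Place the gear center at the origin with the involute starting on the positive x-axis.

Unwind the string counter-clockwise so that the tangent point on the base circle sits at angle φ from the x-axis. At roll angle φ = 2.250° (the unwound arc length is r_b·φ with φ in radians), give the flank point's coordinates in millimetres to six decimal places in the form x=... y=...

x=122.300833 y=0.002467

pitch radius r_p = m·N/2 = 4.747·54/2 = 128.169000
base radius r_b = r_p·cos α = 128.169000·cos 17.545° = 122.206640
roll angle φ = 2.250° = 0.03926991 rad
x = r_b·(cos φ + φ·sin φ) = 122.206640·(0.99922904 + 0.03926991·0.03925982) = 122.300833
y = r_b·(sin φ − φ·cos φ) = 122.206640·(0.03925982 − 0.03926991·0.99922904) = 0.002467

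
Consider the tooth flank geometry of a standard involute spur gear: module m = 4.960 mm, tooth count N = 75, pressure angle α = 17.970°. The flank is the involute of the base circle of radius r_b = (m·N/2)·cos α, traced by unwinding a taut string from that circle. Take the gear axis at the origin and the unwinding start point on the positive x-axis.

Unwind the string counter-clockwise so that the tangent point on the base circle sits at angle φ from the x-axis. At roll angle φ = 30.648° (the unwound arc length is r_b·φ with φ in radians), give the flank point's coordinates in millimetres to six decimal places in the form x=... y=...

pitch radius r_p = m·N/2 = 4.960·75/2 = 186.000000
base radius r_b = r_p·cos α = 186.000000·cos 17.970° = 176.926583
roll angle φ = 30.648° = 0.53490851 rad
x = r_b·(cos φ + φ·sin φ) = 176.926583·(0.86031527 + 0.53490851·0.50976233) = 200.456311
y = r_b·(sin φ − φ·cos φ) = 176.926583·(0.50976233 − 0.53490851·0.86031527) = 8.770670

x=200.456311 y=8.770670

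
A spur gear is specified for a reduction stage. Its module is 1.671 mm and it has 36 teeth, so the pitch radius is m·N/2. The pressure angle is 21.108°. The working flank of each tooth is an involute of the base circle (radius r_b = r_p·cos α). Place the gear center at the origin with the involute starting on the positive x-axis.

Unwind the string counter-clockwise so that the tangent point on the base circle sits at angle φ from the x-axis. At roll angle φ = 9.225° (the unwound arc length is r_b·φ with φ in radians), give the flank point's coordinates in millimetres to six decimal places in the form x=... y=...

x=28.421210 y=0.038938

pitch radius r_p = m·N/2 = 1.671·36/2 = 30.078000
base radius r_b = r_p·cos α = 30.078000·cos 21.108° = 28.059864
roll angle φ = 9.225° = 0.16100662 rad
x = r_b·(cos φ + φ·sin φ) = 28.059864·(0.98706641 + 0.16100662·0.16031189) = 28.421210
y = r_b·(sin φ − φ·cos φ) = 28.059864·(0.16031189 − 0.16100662·0.98706641) = 0.038938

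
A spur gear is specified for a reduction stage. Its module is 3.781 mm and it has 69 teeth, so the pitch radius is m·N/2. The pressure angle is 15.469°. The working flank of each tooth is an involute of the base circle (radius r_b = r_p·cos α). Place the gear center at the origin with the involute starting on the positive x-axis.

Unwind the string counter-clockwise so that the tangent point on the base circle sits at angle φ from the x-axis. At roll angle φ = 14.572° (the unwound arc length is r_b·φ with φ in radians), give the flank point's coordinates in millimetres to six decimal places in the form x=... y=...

pitch radius r_p = m·N/2 = 3.781·69/2 = 130.444500
base radius r_b = r_p·cos α = 130.444500·cos 15.469° = 125.719135
roll angle φ = 14.572° = 0.25432938 rad
x = r_b·(cos φ + φ·sin φ) = 125.719135·(0.96783224 + 0.25432938·0.25159642) = 129.719593
y = r_b·(sin φ − φ·cos φ) = 125.719135·(0.25159642 − 0.25432938·0.96783224) = 0.684949

x=129.719593 y=0.684949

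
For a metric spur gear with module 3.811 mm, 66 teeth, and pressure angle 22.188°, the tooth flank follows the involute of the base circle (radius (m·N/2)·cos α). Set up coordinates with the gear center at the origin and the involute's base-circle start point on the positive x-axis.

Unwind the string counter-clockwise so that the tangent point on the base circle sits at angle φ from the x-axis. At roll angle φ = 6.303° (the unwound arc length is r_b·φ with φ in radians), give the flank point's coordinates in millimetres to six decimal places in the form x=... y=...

pitch radius r_p = m·N/2 = 3.811·66/2 = 125.763000
base radius r_b = r_p·cos α = 125.763000·cos 22.188° = 116.450212
roll angle φ = 6.303° = 0.11000810 rad
x = r_b·(cos φ + φ·sin φ) = 116.450212·(0.99395521 + 0.11000810·0.10978635) = 117.152709
y = r_b·(sin φ − φ·cos φ) = 116.450212·(0.10978635 − 0.11000810·0.99395521) = 0.051614

x=117.152709 y=0.051614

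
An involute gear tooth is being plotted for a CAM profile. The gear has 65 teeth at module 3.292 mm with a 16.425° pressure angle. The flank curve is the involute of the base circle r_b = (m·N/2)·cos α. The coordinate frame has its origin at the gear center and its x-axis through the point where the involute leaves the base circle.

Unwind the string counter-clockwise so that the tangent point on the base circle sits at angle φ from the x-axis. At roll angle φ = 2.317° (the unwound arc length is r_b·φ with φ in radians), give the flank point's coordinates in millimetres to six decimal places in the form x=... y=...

pitch radius r_p = m·N/2 = 3.292·65/2 = 106.990000
base radius r_b = r_p·cos α = 106.990000·cos 16.425° = 102.623812
roll angle φ = 2.317° = 0.04043928 rad
x = r_b·(cos φ + φ·sin φ) = 102.623812·(0.99918244 + 0.04043928·0.04042826) = 102.707690
y = r_b·(sin φ − φ·cos φ) = 102.623812·(0.04042826 − 0.04043928·0.99918244) = 0.002262

x=102.707690 y=0.002262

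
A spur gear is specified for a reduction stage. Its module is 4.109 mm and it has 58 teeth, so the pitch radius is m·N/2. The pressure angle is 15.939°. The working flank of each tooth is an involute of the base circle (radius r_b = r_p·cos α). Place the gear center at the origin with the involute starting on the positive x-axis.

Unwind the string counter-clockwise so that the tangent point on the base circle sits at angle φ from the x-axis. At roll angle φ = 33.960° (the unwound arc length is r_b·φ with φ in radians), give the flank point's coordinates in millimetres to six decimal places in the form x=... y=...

pitch radius r_p = m·N/2 = 4.109·58/2 = 119.161000
base radius r_b = r_p·cos α = 119.161000·cos 15.939° = 114.579809
roll angle φ = 33.960° = 0.59271381 rad
x = r_b·(cos φ + φ·sin φ) = 114.579809·(0.82942776 + 0.59271381·0.55861399) = 132.972846
y = r_b·(sin φ − φ·cos φ) = 114.579809·(0.55861399 − 0.59271381·0.82942776) = 7.676927

x=132.972846 y=7.676927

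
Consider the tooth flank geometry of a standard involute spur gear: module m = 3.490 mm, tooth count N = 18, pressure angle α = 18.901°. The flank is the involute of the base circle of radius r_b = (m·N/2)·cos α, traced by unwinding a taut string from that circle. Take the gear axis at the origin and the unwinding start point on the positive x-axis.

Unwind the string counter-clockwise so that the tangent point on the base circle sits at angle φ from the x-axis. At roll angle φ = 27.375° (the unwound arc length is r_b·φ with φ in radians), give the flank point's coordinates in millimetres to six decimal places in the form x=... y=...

pitch radius r_p = m·N/2 = 3.490·18/2 = 31.410000
base radius r_b = r_p·cos α = 31.410000·cos 18.901° = 29.716364
roll angle φ = 27.375° = 0.47778388 rad
x = r_b·(cos φ + φ·sin φ) = 29.716364·(0.88801610 + 0.47778388·0.45981236) = 32.917025
y = r_b·(sin φ − φ·cos φ) = 29.716364·(0.45981236 − 0.47778388·0.88801610) = 1.055899

x=32.917025 y=1.055899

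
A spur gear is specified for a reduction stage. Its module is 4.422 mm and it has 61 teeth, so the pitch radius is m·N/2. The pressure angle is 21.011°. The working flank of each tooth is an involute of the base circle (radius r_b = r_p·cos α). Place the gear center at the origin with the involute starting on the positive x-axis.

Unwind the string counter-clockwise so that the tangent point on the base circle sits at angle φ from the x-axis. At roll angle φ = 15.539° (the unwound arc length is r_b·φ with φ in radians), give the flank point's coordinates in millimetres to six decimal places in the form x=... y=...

pitch radius r_p = m·N/2 = 4.422·61/2 = 134.871000
base radius r_b = r_p·cos α = 134.871000·cos 21.011° = 125.903644
roll angle φ = 15.539° = 0.27120671 rad
x = r_b·(cos φ + φ·sin φ) = 125.903644·(0.96344833 + 0.27120671·0.26789424) = 130.449149
y = r_b·(sin φ − φ·cos φ) = 125.903644·(0.26789424 − 0.27120671·0.96344833) = 0.831037

x=130.449149 y=0.831037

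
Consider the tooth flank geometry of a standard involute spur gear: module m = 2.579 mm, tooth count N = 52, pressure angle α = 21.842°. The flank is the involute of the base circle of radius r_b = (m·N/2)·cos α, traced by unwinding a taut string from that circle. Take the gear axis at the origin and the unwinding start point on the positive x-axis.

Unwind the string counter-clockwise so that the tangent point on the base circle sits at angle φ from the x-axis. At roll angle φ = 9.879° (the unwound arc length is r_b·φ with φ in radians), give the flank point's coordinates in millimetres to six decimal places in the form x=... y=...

x=63.158727 y=0.106030

pitch radius r_p = m·N/2 = 2.579·52/2 = 67.054000
base radius r_b = r_p·cos α = 67.054000·cos 21.842° = 62.240418
roll angle φ = 9.879° = 0.17242108 rad
x = r_b·(cos φ + φ·sin φ) = 62.240418·(0.98517228 + 0.17242108·0.17156803) = 63.158727
y = r_b·(sin φ − φ·cos φ) = 62.240418·(0.17156803 − 0.17242108·0.98517228) = 0.106030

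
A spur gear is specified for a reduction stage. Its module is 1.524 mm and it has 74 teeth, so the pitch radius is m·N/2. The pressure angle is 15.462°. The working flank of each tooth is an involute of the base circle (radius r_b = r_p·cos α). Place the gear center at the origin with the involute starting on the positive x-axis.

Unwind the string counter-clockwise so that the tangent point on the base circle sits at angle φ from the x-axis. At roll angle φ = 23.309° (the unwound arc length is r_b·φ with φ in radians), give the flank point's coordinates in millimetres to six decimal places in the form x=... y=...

pitch radius r_p = m·N/2 = 1.524·74/2 = 56.388000
base radius r_b = r_p·cos α = 56.388000·cos 15.462° = 54.347176
roll angle φ = 23.309° = 0.40681880 rad
x = r_b·(cos φ + φ·sin φ) = 54.347176·(0.91838424 + 0.40681880·0.39568977) = 58.660074
y = r_b·(sin φ − φ·cos φ) = 54.347176·(0.39568977 − 0.40681880·0.91838424) = 1.199649

x=58.660074 y=1.199649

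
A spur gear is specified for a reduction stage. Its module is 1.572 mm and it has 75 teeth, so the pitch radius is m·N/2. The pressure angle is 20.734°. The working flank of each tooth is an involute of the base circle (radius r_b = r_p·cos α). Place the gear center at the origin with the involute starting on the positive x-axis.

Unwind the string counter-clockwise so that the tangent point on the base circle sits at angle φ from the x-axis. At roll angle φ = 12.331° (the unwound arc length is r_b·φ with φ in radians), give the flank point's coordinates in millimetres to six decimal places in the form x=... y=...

pitch radius r_p = m·N/2 = 1.572·75/2 = 58.950000
base radius r_b = r_p·cos α = 58.950000·cos 20.734° = 55.132051
roll angle φ = 12.331° = 0.21521655 rad
x = r_b·(cos φ + φ·sin φ) = 55.132051·(0.97693017 + 0.21521655·0.21355899) = 56.394112
y = r_b·(sin φ − φ·cos φ) = 55.132051·(0.21355899 − 0.21521655·0.97693017) = 0.182346

x=56.394112 y=0.182346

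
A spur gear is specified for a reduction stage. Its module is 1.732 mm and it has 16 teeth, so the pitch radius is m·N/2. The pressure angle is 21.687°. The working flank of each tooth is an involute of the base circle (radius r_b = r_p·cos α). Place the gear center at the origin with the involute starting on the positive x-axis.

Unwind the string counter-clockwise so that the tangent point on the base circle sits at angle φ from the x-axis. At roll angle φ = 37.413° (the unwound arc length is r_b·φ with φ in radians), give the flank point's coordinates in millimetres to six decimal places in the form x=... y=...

x=15.334375 y=1.144726

pitch radius r_p = m·N/2 = 1.732·16/2 = 13.856000
base radius r_b = r_p·cos α = 13.856000·cos 21.687° = 12.875223
roll angle φ = 37.413° = 0.65298003 rad
x = r_b·(cos φ + φ·sin φ) = 12.875223·(0.79427679 + 0.65298003·0.60755607) = 15.334375
y = r_b·(sin φ − φ·cos φ) = 12.875223·(0.60755607 − 0.65298003·0.79427679) = 1.144726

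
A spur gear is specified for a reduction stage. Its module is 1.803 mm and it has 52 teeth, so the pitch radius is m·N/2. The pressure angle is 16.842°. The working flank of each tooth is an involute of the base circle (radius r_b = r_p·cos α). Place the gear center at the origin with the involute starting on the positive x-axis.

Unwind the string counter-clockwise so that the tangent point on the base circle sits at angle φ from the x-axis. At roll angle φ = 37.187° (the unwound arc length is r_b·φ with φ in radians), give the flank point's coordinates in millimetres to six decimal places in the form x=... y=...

x=53.345226 y=3.919295

pitch radius r_p = m·N/2 = 1.803·52/2 = 46.878000
base radius r_b = r_p·cos α = 46.878000·cos 16.842° = 44.867279
roll angle φ = 37.187° = 0.64903559 rad
x = r_b·(cos φ + φ·sin φ) = 44.867279·(0.79666708 + 0.64903559·0.60441837) = 53.345226
y = r_b·(sin φ − φ·cos φ) = 44.867279·(0.60441837 − 0.64903559·0.79666708) = 3.919295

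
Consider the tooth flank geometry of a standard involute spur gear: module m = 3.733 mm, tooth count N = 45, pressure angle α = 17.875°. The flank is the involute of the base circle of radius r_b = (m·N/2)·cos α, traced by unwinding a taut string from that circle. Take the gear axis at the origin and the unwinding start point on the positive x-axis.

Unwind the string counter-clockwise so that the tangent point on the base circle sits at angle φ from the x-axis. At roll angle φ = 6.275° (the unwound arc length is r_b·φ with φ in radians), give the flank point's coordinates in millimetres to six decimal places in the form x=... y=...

x=80.416021 y=0.034961

pitch radius r_p = m·N/2 = 3.733·45/2 = 83.992500
base radius r_b = r_p·cos α = 83.992500·cos 17.875° = 79.938050
roll angle φ = 6.275° = 0.10951941 rad
x = r_b·(cos φ + φ·sin φ) = 79.938050·(0.99400874 + 0.10951941·0.10930060) = 80.416021
y = r_b·(sin φ − φ·cos φ) = 79.938050·(0.10930060 − 0.10951941·0.99400874) = 0.034961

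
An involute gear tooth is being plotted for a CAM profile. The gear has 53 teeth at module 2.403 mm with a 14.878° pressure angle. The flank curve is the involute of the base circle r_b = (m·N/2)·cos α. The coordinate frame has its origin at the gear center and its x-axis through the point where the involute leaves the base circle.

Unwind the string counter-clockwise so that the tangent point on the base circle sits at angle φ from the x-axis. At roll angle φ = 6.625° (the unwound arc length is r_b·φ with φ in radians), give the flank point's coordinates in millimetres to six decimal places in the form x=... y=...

pitch radius r_p = m·N/2 = 2.403·53/2 = 63.679500
base radius r_b = r_p·cos α = 63.679500·cos 14.878° = 61.544628
roll angle φ = 6.625° = 0.11562806 rad
x = r_b·(cos φ + φ·sin φ) = 61.544628·(0.99332252 + 0.11562806·0.11537058) = 61.954675
y = r_b·(sin φ − φ·cos φ) = 61.544628·(0.11537058 − 0.11562806·0.99332252) = 0.031672

x=61.954675 y=0.031672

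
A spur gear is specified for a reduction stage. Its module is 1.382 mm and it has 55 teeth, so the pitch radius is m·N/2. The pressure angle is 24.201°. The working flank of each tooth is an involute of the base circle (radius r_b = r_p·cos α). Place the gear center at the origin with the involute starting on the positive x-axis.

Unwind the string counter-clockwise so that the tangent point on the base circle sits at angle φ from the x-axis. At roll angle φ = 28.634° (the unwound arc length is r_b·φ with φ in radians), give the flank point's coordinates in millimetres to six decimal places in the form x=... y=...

x=38.727192 y=1.406567

pitch radius r_p = m·N/2 = 1.382·55/2 = 38.005000
base radius r_b = r_p·cos α = 38.005000·cos 24.201° = 34.664853
roll angle φ = 28.634° = 0.49975758 rad
x = r_b·(cos φ + φ·sin φ) = 34.664853·(0.87769876 + 0.49975758·0.47921278) = 38.727192
y = r_b·(sin φ − φ·cos φ) = 34.664853·(0.47921278 − 0.49975758·0.87769876) = 1.406567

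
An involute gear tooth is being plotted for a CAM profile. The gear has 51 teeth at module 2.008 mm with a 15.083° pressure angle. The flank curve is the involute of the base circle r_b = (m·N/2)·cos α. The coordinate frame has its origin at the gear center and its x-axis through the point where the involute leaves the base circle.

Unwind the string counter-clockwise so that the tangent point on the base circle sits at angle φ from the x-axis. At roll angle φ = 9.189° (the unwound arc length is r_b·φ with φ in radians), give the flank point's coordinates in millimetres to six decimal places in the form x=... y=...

x=50.071762 y=0.067807

pitch radius r_p = m·N/2 = 2.008·51/2 = 51.204000
base radius r_b = r_p·cos α = 51.204000·cos 15.083° = 49.440016
roll angle φ = 9.189° = 0.16037830 rad
x = r_b·(cos φ + φ·sin φ) = 49.440016·(0.98716694 + 0.16037830·0.15969167) = 50.071762
y = r_b·(sin φ − φ·cos φ) = 49.440016·(0.15969167 − 0.16037830·0.98716694) = 0.067807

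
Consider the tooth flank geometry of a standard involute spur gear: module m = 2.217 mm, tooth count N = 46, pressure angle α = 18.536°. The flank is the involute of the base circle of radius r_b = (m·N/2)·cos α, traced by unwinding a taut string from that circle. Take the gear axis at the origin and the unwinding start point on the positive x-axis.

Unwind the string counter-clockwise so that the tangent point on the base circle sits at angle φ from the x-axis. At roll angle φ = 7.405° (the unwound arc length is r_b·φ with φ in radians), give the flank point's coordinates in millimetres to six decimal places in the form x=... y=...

x=48.747881 y=0.034731

pitch radius r_p = m·N/2 = 2.217·46/2 = 50.991000
base radius r_b = r_p·cos α = 50.991000·cos 18.536° = 48.345796
roll angle φ = 7.405° = 0.12924163 rad
x = r_b·(cos φ + φ·sin φ) = 48.345796·(0.99165992 + 0.12924163·0.12888214) = 48.747881
y = r_b·(sin φ − φ·cos φ) = 48.345796·(0.12888214 − 0.12924163·0.99165992) = 0.034731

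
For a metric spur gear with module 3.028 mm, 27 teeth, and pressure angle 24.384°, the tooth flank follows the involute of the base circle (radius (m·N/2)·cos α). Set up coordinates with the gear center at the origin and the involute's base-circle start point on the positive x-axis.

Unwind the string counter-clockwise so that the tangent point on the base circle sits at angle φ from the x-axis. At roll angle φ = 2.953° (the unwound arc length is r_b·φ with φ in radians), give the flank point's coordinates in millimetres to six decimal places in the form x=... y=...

x=37.281058 y=0.001699

pitch radius r_p = m·N/2 = 3.028·27/2 = 40.878000
base radius r_b = r_p·cos α = 40.878000·cos 24.384° = 37.231641
roll angle φ = 2.953° = 0.05153957 rad
x = r_b·(cos φ + φ·sin φ) = 37.231641·(0.99867213 + 0.05153957·0.05151676) = 37.281058
y = r_b·(sin φ − φ·cos φ) = 37.231641·(0.05151676 − 0.05153957·0.99867213) = 0.001699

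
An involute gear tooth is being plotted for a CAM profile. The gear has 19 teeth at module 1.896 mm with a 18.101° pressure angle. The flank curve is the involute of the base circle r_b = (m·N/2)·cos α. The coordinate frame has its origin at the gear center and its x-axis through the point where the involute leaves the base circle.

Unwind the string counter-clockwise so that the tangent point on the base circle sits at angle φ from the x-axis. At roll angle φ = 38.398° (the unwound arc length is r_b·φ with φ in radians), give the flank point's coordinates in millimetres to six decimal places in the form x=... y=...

x=20.544237 y=1.641811

pitch radius r_p = m·N/2 = 1.896·19/2 = 18.012000
base radius r_b = r_p·cos α = 18.012000·cos 18.101° = 17.120592
roll angle φ = 38.398° = 0.67017153 rad
x = r_b·(cos φ + φ·sin φ) = 17.120592·(0.78371514 + 0.67017153·0.62112042) = 20.544237
y = r_b·(sin φ − φ·cos φ) = 17.120592·(0.62112042 − 0.67017153·0.78371514) = 1.641811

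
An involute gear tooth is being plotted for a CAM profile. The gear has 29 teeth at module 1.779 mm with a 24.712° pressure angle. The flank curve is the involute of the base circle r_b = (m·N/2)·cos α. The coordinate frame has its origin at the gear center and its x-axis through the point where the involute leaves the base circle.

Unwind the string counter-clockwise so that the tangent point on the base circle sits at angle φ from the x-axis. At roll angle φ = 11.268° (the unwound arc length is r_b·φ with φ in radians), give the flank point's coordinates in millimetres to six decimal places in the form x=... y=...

x=23.881950 y=0.059184

pitch radius r_p = m·N/2 = 1.779·29/2 = 25.795500
base radius r_b = r_p·cos α = 25.795500·cos 24.712° = 23.433165
roll angle φ = 11.268° = 0.19666370 rad
x = r_b·(cos φ + φ·sin φ) = 23.433165·(0.98072394 + 0.19666370·0.19539844) = 23.881950
y = r_b·(sin φ − φ·cos φ) = 23.433165·(0.19539844 − 0.19666370·0.98072394) = 0.059184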